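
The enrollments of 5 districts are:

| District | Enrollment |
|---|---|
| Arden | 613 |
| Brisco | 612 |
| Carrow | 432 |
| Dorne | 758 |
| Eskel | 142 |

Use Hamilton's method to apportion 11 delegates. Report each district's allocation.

Arden=3; Brisco=3; Carrow=2; Dorne=3; Eskel=0

Standard divisor: 2557 ÷ 11 ≈ 232.455.
Standard quotas: Arden 2.637, Brisco 2.633, Carrow 1.858, Dorne 3.261, Eskel 0.611.
Lower quotas: Arden 2, Brisco 2, Carrow 1, Dorne 3, Eskel 0 (sum 8, leaving 3 seats).
Remainders in descending order: Carrow 0.858, Arden 0.637, Brisco 0.633, Eskel 0.611, Dorne 0.261.
The surplus seats go to Carrow, Arden, Brisco.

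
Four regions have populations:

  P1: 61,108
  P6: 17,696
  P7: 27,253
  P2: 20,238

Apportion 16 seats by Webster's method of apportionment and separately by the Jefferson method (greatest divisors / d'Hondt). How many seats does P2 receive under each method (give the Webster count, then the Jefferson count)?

Webster: P1 8, P6 2, P7 3, P2 3.
Jefferson: P1 8, P6 2, P7 4, P2 2.
P2 gets 3 under Webster and 2 under Jefferson.

3 and 2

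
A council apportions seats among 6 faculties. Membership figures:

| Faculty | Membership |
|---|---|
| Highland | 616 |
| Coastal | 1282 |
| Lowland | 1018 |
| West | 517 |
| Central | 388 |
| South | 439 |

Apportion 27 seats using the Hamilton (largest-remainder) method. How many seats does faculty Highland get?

4

Standard divisor: 4260 ÷ 27 ≈ 157.778.
Standard quotas: Highland 3.904, Coastal 8.125, Lowland 6.452, West 3.277, Central 2.459, South 2.782.
Lower quotas: Highland 3, Coastal 8, Lowland 6, West 3, Central 2, South 2 (sum 24, leaving 3 seats).
Remainders in descending order: Highland 0.904, South 0.782, Central 0.459, Lowland 0.452, West 0.277, Coastal 0.125.
Largest remainders: Highland, South, Central receive the extra seats.
Highland receives 4.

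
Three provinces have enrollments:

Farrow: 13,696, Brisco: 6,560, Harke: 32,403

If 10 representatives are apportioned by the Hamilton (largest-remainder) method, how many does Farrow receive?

3

Total 52659; standard divisor 52659/10 ≈ 5265.9.
Standard quotas: Farrow 2.6009, Brisco 1.2458, Harke 6.1534.
Lower quotas: Farrow 2, Brisco 1, Harke 6 (sum 9, leaving 1 seat).
Remainders in descending order: Farrow 0.6009, Brisco 0.2458, Harke 0.1534.
The surplus seat goes to Farrow.
Farrow receives 3.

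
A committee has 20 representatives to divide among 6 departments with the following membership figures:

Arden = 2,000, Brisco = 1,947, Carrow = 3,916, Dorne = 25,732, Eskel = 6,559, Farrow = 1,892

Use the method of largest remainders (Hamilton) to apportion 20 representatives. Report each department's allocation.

Arden 1; Brisco 1; Carrow 2; Dorne 12; Eskel 3; Farrow 1

The standard divisor is 42046/20 ≈ 2102.3.
Standard quotas: Arden 0.9513, Brisco 0.9261, Carrow 1.8627, Dorne 12.2399, Eskel 3.1199, Farrow 0.9000.
Lower quotas: Arden 0, Brisco 0, Carrow 1, Dorne 12, Eskel 3, Farrow 0 (sum 16, leaving 4 seats).
Remainders in descending order: Arden 0.9513, Brisco 0.9261, Farrow 0.9000, Carrow 0.8627, Dorne 0.2399, Eskel 0.1199.
Largest remainders: Arden, Brisco, Farrow, Carrow receive the extra seats.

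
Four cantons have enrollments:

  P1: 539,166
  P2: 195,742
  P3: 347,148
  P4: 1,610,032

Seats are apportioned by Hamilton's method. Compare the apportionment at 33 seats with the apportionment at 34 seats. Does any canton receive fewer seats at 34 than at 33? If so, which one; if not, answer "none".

At 33 seats: P1 7, P2 2, P3 4, P4 20.
At 34 seats: P1 7, P2 3, P3 4, P4 20.
No canton's allocation decreased.

none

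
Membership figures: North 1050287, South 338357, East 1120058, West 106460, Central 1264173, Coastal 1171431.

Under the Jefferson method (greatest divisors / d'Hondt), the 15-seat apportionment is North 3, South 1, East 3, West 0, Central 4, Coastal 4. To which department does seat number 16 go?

Priority for the next seat is population ÷ (current seats + 1).
Priorities: North 262571.750, South 169178.500, East 280014.500, West 106460.000, Central 252834.600, Coastal 234286.200.
Highest priority: East.

East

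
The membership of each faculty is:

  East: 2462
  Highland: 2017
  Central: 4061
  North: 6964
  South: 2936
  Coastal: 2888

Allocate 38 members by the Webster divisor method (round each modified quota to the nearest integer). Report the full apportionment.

Standard divisor 21328/38 ≈ 561.263; standard quotas: East 4.387, Highland 3.594, Central 7.235, North 12.408, South 5.231, Coastal 5.146.
Rounding to the nearest integer gives 4, 4, 7, 12, 5, 5 = 37 seats, so the divisor must be adjusted.
With modified divisor 550: modified quotas East 4.476, Highland 3.667, Central 7.384, North 12.662, South 5.338, Coastal 5.251.
Rounding to the nearest integer: East 4, Highland 4, Central 7, North 13, South 5, Coastal 5 (total 38).

East 4, Highland 4, Central 7, North 13, South 5, Coastal 5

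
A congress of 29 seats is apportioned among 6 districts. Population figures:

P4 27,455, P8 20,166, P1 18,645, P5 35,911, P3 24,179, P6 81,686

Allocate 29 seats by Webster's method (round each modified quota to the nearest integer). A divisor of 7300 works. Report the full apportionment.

P4=4, P8=3, P1=3, P5=5, P3=3, P6=11

With modified divisor 7300: modified quotas P4 3.761, P8 2.762, P1 2.554, P5 4.919, P3 3.312, P6 11.190.
Rounding to the nearest integer: P4 4, P8 3, P1 3, P5 5, P3 3, P6 11 (total 29).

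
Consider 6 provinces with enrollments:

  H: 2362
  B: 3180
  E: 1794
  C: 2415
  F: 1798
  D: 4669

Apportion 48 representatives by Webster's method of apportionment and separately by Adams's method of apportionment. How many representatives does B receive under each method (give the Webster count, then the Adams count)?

Webster: H 7, B 10, E 5, C 7, F 5, D 14.
Adams: H 7, B 9, E 5, C 7, F 6, D 14.
B gets 10 under Webster and 9 under Adams.

10 and 9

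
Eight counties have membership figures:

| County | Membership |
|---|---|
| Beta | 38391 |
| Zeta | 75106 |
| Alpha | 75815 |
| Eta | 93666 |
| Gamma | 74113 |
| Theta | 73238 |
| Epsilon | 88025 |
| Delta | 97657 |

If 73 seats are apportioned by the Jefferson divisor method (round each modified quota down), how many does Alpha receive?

Standard divisor 616011/73 ≈ 8438.507; standard quotas: Beta 4.550, Zeta 8.900, Alpha 8.984, Eta 11.100, Gamma 8.783, Theta 8.679, Epsilon 10.431, Delta 11.573.
Rounding down gives 4, 8, 8, 11, 8, 8, 10, 11 = 68 seats, so the divisor must be adjusted.
With modified divisor 8100: modified quotas Beta 4.740, Zeta 9.272, Alpha 9.360, Eta 11.564, Gamma 9.150, Theta 9.042, Epsilon 10.867, Delta 12.056.
Rounding down: Beta 4, Zeta 9, Alpha 9, Eta 11, Gamma 9, Theta 9, Epsilon 10, Delta 12 (total 73).
Alpha receives 9.

9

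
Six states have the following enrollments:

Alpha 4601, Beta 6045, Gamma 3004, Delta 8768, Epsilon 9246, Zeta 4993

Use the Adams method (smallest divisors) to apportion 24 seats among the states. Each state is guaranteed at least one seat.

Standard divisor 36657/24 ≈ 1527.375; standard quotas: Alpha 3.012, Beta 3.958, Gamma 1.967, Delta 5.741, Epsilon 6.054, Zeta 3.269.
Rounding up gives 4, 4, 2, 6, 7, 4 = 27 seats, so the divisor must be adjusted.
With modified divisor 1700: modified quotas Alpha 2.706, Beta 3.556, Gamma 1.767, Delta 5.158, Epsilon 5.439, Zeta 2.937.
Rounding up: Alpha 3, Beta 4, Gamma 2, Delta 6, Epsilon 6, Zeta 3 (total 24).

Alpha 3, Beta 4, Gamma 2, Delta 6, Epsilon 6, Zeta 3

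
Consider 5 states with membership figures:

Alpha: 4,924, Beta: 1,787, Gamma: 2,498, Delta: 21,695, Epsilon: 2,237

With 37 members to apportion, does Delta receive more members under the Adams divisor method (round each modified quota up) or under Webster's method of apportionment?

Webster

Adams: Alpha 6, Beta 2, Gamma 3, Delta 23, Epsilon 3.
Webster: Alpha 6, Beta 2, Gamma 3, Delta 24, Epsilon 2.
Delta gets 23 under Adams and 24 under Webster.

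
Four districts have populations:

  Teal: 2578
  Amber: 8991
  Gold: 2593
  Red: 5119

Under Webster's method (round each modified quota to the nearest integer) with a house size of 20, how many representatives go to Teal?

3

Standard divisor 19281/20 ≈ 964.05; standard quotas: Teal 2.674, Amber 9.326, Gold 2.690, Red 5.310.
Rounding to the nearest integer gives Teal 3, Amber 9, Gold 3, Red 5 — total 20, matching the house size, so no adjustment is needed.
Teal receives 3.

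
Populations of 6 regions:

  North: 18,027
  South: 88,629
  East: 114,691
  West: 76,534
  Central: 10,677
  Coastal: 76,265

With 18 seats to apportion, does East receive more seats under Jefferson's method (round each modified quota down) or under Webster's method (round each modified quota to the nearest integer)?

Jefferson: North 0, South 4, East 6, West 4, Central 0, Coastal 4.
Webster: North 1, South 4, East 5, West 4, Central 0, Coastal 4.
East gets 6 under Jefferson and 5 under Webster.

Jefferson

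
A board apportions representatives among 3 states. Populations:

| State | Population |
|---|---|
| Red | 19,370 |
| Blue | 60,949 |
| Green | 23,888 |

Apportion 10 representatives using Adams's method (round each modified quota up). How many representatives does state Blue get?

Standard divisor 104207/10 ≈ 10420.7; standard quotas: Red 1.859, Blue 5.849, Green 2.292.
Rounding up gives 2, 6, 3 = 11 seats, so the divisor must be adjusted.
With modified divisor 12100: modified quotas Red 1.601, Blue 5.037, Green 1.974.
Rounding up: Red 2, Blue 6, Green 2 (total 10).
Blue receives 6.

6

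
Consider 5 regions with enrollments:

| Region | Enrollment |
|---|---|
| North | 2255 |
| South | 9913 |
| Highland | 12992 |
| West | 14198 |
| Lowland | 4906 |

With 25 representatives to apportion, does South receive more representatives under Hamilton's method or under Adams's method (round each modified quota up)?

Hamilton: North 1, South 6, Highland 7, West 8, Lowland 3.
Adams: North 2, South 5, Highland 7, West 8, Lowland 3.
South gets 6 under Hamilton and 5 under Adams.

Hamilton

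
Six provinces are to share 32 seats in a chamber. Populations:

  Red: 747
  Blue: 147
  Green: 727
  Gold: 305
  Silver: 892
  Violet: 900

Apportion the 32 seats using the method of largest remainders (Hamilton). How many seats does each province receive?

Red: 6; Blue: 1; Green: 6; Gold: 3; Silver: 8; Violet: 8

The standard divisor is 3718/32 ≈ 116.188.
Standard quotas: Red 6.429, Blue 1.265, Green 6.257, Gold 2.625, Silver 7.677, Violet 7.746.
Lower quotas: Red 6, Blue 1, Green 6, Gold 2, Silver 7, Violet 7 (sum 29, leaving 3 seats).
Remainders in descending order: Violet 0.746, Silver 0.677, Gold 0.625, Red 0.429, Blue 0.265, Green 0.257.
The surplus seats go to Violet, Silver, Gold.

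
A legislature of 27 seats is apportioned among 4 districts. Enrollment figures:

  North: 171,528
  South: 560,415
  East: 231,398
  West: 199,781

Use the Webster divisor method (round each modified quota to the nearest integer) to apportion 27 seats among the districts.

Standard divisor 1163122/27 ≈ 43078.593; standard quotas: North 3.982, South 13.009, East 5.372, West 4.638.
Rounding to the nearest integer gives North 4, South 13, East 5, West 5 — total 27, matching the house size, so no adjustment is needed.

North: 4, South: 13, East: 5, West: 5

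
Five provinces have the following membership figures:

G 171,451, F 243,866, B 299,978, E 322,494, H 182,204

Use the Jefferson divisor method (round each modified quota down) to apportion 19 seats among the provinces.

G 2, F 4, B 5, E 5, H 3

Standard divisor 1219993/19 ≈ 64210.158; standard quotas: G 2.670, F 3.798, B 4.672, E 5.022, H 2.838.
Rounding down gives 2, 3, 4, 5, 2 = 16 seats, so the divisor must be adjusted.
With modified divisor 58600: modified quotas G 2.926, F 4.162, B 5.119, E 5.503, H 3.109.
Rounding down: G 2, F 4, B 5, E 5, H 3 (total 19).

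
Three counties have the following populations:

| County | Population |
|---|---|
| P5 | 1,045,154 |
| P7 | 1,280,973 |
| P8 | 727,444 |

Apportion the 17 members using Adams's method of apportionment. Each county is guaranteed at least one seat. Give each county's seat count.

Standard divisor 3053571/17 ≈ 179621.824; standard quotas: P5 5.819, P7 7.131, P8 4.050.
Rounding up gives 6, 8, 5 = 19 seats, so the divisor must be adjusted.
With modified divisor 196000: modified quotas P5 5.332, P7 6.536, P8 3.711.
Rounding up: P5 6, P7 7, P8 4 (total 17).

P5: 6, P7: 7, P8: 4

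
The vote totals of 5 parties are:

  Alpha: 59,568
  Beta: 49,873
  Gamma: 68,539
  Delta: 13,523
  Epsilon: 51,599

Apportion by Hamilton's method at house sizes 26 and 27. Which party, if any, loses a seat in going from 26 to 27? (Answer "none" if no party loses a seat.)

At 26 seats: Alpha 6, Beta 5, Gamma 7, Delta 2, Epsilon 6.
At 27 seats: Alpha 7, Beta 5, Gamma 8, Delta 1, Epsilon 6.
Delta drops from 2 to 1.

Delta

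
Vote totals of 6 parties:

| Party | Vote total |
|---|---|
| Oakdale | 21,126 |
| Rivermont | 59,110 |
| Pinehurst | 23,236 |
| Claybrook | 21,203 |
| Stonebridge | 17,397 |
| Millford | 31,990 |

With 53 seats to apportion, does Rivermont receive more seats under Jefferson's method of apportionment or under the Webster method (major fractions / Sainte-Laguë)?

Jefferson

Jefferson: Oakdale 6, Rivermont 19, Pinehurst 7, Claybrook 6, Stonebridge 5, Millford 10.
Webster: Oakdale 6, Rivermont 18, Pinehurst 7, Claybrook 7, Stonebridge 5, Millford 10.
Rivermont gets 19 under Jefferson and 18 under Webster.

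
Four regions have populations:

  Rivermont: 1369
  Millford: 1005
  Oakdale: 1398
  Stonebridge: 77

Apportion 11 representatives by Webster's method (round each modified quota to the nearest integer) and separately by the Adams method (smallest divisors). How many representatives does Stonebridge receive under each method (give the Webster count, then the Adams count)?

0 and 1

Webster: Rivermont 4, Millford 3, Oakdale 4, Stonebridge 0.
Adams: Rivermont 3, Millford 3, Oakdale 4, Stonebridge 1.
Stonebridge gets 0 under Webster and 1 under Adams.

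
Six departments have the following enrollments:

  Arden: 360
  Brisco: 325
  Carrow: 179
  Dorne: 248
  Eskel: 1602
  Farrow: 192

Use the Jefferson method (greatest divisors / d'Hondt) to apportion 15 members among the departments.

Standard divisor 2906/15 ≈ 193.733; standard quotas: Arden 1.858, Brisco 1.678, Carrow 0.924, Dorne 1.280, Eskel 8.269, Farrow 0.991.
Rounding down gives 1, 1, 0, 1, 8, 0 = 11 seats, so the divisor must be adjusted.
With modified divisor 170: modified quotas Arden 2.118, Brisco 1.912, Carrow 1.053, Dorne 1.459, Eskel 9.424, Farrow 1.129.
Rounding down: Arden 2, Brisco 1, Carrow 1, Dorne 1, Eskel 9, Farrow 1 (total 15).

Arden 2, Brisco 1, Carrow 1, Dorne 1, Eskel 9, Farrow 1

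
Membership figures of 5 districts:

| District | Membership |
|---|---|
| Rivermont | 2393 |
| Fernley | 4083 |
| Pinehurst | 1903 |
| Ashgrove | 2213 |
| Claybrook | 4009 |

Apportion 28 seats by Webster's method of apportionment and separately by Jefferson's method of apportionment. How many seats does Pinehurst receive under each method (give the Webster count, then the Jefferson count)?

Webster: Rivermont 4, Fernley 8, Pinehurst 4, Ashgrove 4, Claybrook 8.
Jefferson: Rivermont 5, Fernley 8, Pinehurst 3, Ashgrove 4, Claybrook 8.
Pinehurst gets 4 under Webster and 3 under Jefferson.

4 and 3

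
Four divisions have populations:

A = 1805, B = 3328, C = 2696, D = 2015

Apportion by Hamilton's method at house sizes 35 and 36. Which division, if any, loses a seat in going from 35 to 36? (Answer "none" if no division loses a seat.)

At 35 seats: A 6, B 12, C 10, D 7.
At 36 seats: A 7, B 12, C 10, D 7.
No division's allocation decreased.

none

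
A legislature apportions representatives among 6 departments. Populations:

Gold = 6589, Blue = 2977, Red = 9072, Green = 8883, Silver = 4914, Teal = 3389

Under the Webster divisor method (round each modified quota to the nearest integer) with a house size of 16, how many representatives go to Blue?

Standard divisor 35824/16 ≈ 2239; standard quotas: Gold 2.943, Blue 1.330, Red 4.052, Green 3.967, Silver 2.195, Teal 1.514.
Rounding to the nearest integer gives Gold 3, Blue 1, Red 4, Green 4, Silver 2, Teal 2 — total 16, matching the house size, so no adjustment is needed.
Blue receives 1.

1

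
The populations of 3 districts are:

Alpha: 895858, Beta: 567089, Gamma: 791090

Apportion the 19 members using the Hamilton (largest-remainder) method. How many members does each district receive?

Alpha: 7, Beta: 5, Gamma: 7

Total 2254037; standard divisor 2254037/19 ≈ 118633.526.
Standard quotas: Alpha 7.5515, Beta 4.7802, Gamma 6.6684.
Lower quotas: Alpha 7, Beta 4, Gamma 6 (sum 17, leaving 2 seats).
Remainders in descending order: Beta 0.7802, Gamma 0.6684, Alpha 0.5515.
Largest remainders: Beta, Gamma receive the extra seats.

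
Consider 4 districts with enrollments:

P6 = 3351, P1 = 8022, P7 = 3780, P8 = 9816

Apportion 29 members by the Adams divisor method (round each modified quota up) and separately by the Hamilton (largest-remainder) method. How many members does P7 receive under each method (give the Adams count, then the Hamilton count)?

5 and 4

Adams: P6 4, P1 9, P7 5, P8 11.
Hamilton: P6 4, P1 9, P7 4, P8 12.
P7 gets 5 under Adams and 4 under Hamilton.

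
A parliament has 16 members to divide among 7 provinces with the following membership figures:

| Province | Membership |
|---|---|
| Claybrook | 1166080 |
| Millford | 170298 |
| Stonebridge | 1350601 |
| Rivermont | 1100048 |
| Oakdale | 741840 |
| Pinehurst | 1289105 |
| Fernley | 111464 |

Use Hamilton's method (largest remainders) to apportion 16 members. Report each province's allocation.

Claybrook=3, Millford=0, Stonebridge=4, Rivermont=3, Oakdale=2, Pinehurst=4, Fernley=0

Total 5929436; standard divisor 5929436/16 ≈ 370589.75.
Standard quotas: Claybrook 3.1466, Millford 0.4595, Stonebridge 3.6445, Rivermont 2.9684, Oakdale 2.0018, Pinehurst 3.4785, Fernley 0.3008.
Lower quotas: Claybrook 3, Millford 0, Stonebridge 3, Rivermont 2, Oakdale 2, Pinehurst 3, Fernley 0 (sum 13, leaving 3 seats).
Remainders in descending order: Rivermont 0.9684, Stonebridge 0.6445, Pinehurst 0.4785, Millford 0.4595, Fernley 0.3008, Claybrook 0.1466, Oakdale 0.0018.
The surplus seats go to Rivermont, Stonebridge, Pinehurst.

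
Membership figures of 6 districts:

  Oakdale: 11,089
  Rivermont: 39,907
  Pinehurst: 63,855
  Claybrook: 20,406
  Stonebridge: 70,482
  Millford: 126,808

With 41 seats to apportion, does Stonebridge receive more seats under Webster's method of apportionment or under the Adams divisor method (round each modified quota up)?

Webster: Oakdale 1, Rivermont 5, Pinehurst 8, Claybrook 2, Stonebridge 9, Millford 16.
Adams: Oakdale 2, Rivermont 5, Pinehurst 8, Claybrook 3, Stonebridge 8, Millford 15.
Stonebridge gets 9 under Webster and 8 under Adams.

Webster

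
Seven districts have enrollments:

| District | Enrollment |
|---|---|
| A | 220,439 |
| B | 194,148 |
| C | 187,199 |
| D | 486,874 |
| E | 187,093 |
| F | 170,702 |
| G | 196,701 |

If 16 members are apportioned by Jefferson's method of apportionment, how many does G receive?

2

Standard divisor 1643156/16 ≈ 102697.25; standard quotas: A 2.146, B 1.890, C 1.823, D 4.741, E 1.822, F 1.662, G 1.915.
Rounding down gives 2, 1, 1, 4, 1, 1, 1 = 11 seats, so the divisor must be adjusted.
With modified divisor 89400: modified quotas A 2.466, B 2.172, C 2.094, D 5.446, E 2.093, F 1.909, G 2.200.
Rounding down: A 2, B 2, C 2, D 5, E 2, F 1, G 2 (total 16).
G receives 2.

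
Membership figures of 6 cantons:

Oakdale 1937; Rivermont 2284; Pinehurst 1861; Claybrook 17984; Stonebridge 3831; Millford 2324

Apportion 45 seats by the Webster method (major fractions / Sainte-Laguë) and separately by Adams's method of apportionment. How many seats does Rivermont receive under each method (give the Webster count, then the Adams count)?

3 and 4

Webster: Oakdale 3, Rivermont 3, Pinehurst 3, Claybrook 27, Stonebridge 6, Millford 3.
Adams: Oakdale 3, Rivermont 4, Pinehurst 3, Claybrook 25, Stonebridge 6, Millford 4.
Rivermont gets 3 under Webster and 4 under Adams.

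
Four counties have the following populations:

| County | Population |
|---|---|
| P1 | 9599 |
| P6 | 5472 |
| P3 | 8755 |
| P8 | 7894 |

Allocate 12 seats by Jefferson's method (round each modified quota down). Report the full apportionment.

Standard divisor 31720/12 ≈ 2643.333; standard quotas: P1 3.631, P6 2.070, P3 3.312, P8 2.986.
Rounding down gives 3, 2, 3, 2 = 10 seats, so the divisor must be adjusted.
With modified divisor 2300: modified quotas P1 4.173, P6 2.379, P3 3.807, P8 3.432.
Rounding down: P1 4, P6 2, P3 3, P8 3 (total 12).

P1=4; P6=2; P3=3; P8=3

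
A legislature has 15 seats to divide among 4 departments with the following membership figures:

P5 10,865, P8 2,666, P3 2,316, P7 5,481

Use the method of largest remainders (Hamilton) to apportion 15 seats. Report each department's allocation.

P5=8; P8=2; P3=1; P7=4

Standard divisor: 21328 ÷ 15 ≈ 1421.867.
Standard quotas: P5 7.6414, P8 1.8750, P3 1.6288, P7 3.8548.
Lower quotas: P5 7, P8 1, P3 1, P7 3 (sum 12, leaving 3 seats).
Remainders in descending order: P8 0.8750, P7 0.8548, P5 0.6414, P3 0.6288.
The surplus seats go to P8, P7, P5.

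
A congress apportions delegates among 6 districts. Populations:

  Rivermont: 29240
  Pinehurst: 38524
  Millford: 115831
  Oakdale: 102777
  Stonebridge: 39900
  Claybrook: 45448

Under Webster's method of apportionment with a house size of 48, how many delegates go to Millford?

15

Standard divisor 371720/48 ≈ 7744.167; standard quotas: Rivermont 3.776, Pinehurst 4.975, Millford 14.957, Oakdale 13.272, Stonebridge 5.152, Claybrook 5.869.
Rounding to the nearest integer gives Rivermont 4, Pinehurst 5, Millford 15, Oakdale 13, Stonebridge 5, Claybrook 6 — total 48, matching the house size, so no adjustment is needed.
Millford receives 15.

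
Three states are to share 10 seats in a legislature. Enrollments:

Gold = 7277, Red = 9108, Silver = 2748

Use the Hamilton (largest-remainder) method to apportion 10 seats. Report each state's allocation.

Total 19133; standard divisor 19133/10 ≈ 1913.3.
Standard quotas: Gold 3.8034, Red 4.7604, Silver 1.4363.
Lower quotas: Gold 3, Red 4, Silver 1 (sum 8, leaving 2 seats).
Remainders in descending order: Gold 0.8034, Red 0.7604, Silver 0.4363.
The surplus seats go to Gold, Red.

Gold 4, Red 5, Silver 1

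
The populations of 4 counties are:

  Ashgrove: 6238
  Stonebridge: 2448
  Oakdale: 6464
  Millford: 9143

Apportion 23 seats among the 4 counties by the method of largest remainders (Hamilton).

Standard divisor: 24293 ÷ 23 ≈ 1056.217.
Standard quotas: Ashgrove 5.9060, Stonebridge 2.3177, Oakdale 6.1200, Millford 8.6564.
Lower quotas: Ashgrove 5, Stonebridge 2, Oakdale 6, Millford 8 (sum 21, leaving 2 seats).
Remainders in descending order: Ashgrove 0.9060, Millford 0.6564, Stonebridge 0.3177, Oakdale 0.1200.
The surplus seats go to Ashgrove, Millford.

Ashgrove 6, Stonebridge 2, Oakdale 6, Millford 9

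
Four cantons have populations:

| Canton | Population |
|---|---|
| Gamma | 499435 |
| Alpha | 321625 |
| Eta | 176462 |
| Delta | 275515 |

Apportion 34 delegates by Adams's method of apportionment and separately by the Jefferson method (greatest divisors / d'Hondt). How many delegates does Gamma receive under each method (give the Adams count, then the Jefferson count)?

Adams: Gamma 13, Alpha 9, Eta 5, Delta 7.
Jefferson: Gamma 14, Alpha 9, Eta 4, Delta 7.
Gamma gets 13 under Adams and 14 under Jefferson.

13 and 14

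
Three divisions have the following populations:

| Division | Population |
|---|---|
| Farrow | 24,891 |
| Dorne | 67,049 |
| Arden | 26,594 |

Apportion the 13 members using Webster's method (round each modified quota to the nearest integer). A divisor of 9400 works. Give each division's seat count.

Farrow 3, Dorne 7, Arden 3

With modified divisor 9400: modified quotas Farrow 2.648, Dorne 7.133, Arden 2.829.
Rounding to the nearest integer: Farrow 3, Dorne 7, Arden 3 (total 13).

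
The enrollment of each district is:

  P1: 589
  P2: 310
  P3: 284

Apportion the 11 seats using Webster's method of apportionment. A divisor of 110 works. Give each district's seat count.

P1=5, P2=3, P3=3

With modified divisor 110: modified quotas P1 5.355, P2 2.818, P3 2.582.
Rounding to the nearest integer: P1 5, P2 3, P3 3 (total 11).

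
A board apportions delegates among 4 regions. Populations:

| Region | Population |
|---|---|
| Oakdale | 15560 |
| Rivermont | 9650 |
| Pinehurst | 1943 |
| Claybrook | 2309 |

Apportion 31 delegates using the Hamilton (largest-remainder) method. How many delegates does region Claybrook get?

Total 29462; standard divisor 29462/31 ≈ 950.387.
Standard quotas: Oakdale 16.3723, Rivermont 10.1538, Pinehurst 2.0444, Claybrook 2.4295.
Lower quotas: Oakdale 16, Rivermont 10, Pinehurst 2, Claybrook 2 (sum 30, leaving 1 seat).
Remainders in descending order: Claybrook 0.4295, Oakdale 0.3723, Rivermont 0.1538, Pinehurst 0.0444.
Largest remainder: Claybrook receives the extra seat.
Claybrook receives 3.

3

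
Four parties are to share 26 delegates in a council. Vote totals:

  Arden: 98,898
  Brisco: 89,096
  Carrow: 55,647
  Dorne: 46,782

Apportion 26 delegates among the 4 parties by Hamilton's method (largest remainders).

Arden: 9, Brisco: 8, Carrow: 5, Dorne: 4

Total 290423; standard divisor 290423/26 ≈ 11170.115.
Standard quotas: Arden 8.8538, Brisco 7.9763, Carrow 4.9818, Dorne 4.1881.
Lower quotas: Arden 8, Brisco 7, Carrow 4, Dorne 4 (sum 23, leaving 3 seats).
Remainders in descending order: Carrow 0.9818, Brisco 0.9763, Arden 0.8538, Dorne 0.1881.
Largest remainders: Carrow, Brisco, Arden receive the extra seats.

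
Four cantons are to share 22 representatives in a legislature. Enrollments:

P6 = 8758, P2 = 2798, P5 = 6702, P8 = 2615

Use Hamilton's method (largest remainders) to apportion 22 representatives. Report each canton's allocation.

P6 9; P2 3; P5 7; P8 3

Total 20873; standard divisor 20873/22 ≈ 948.773.
Standard quotas: P6 9.2309, P2 2.9491, P5 7.0639, P8 2.7562.
Lower quotas: P6 9, P2 2, P5 7, P8 2 (sum 20, leaving 2 seats).
Remainders in descending order: P2 0.9491, P8 0.7562, P6 0.2309, P5 0.0639.
Largest remainders: P2, P8 receive the extra seats.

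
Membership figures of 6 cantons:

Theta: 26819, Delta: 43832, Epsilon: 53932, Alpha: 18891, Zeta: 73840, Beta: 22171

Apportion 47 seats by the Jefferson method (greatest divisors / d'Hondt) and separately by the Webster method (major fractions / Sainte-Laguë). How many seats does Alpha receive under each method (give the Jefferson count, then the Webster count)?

Jefferson: Theta 5, Delta 9, Epsilon 11, Alpha 3, Zeta 15, Beta 4.
Webster: Theta 5, Delta 9, Epsilon 11, Alpha 4, Zeta 14, Beta 4.
Alpha gets 3 under Jefferson and 4 under Webster.

3 and 4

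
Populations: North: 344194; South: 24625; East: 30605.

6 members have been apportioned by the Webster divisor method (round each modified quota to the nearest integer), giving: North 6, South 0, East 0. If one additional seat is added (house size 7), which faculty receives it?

East

Priority for the next seat is population ÷ (current seats + 0.5).
Priorities: North 52952.923, South 49250.000, East 61210.000.
Highest priority: East.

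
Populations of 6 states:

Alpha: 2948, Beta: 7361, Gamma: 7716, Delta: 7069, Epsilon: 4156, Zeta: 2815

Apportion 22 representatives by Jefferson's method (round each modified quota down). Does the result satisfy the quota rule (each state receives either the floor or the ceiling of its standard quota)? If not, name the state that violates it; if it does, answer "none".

none

Standard quotas: Alpha 2.023, Beta 5.050, Gamma 5.294, Delta 4.850, Epsilon 2.851, Zeta 1.931.
Jefferson allocation: Alpha 2, Beta 5, Gamma 5, Delta 5, Epsilon 3, Zeta 2.
Every allocation lies between the lower and upper quota.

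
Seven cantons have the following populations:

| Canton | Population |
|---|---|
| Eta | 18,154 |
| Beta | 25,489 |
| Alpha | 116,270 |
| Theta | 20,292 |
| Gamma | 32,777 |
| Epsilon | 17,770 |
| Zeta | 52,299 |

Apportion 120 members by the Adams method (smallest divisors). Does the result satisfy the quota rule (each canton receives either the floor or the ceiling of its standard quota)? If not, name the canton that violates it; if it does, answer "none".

Alpha

Standard quotas: Eta 7.696, Beta 10.806, Alpha 49.293, Theta 8.603, Gamma 13.896, Epsilon 7.534, Zeta 22.172.
Adams allocation: Eta 8, Beta 11, Alpha 48, Theta 9, Gamma 14, Epsilon 8, Zeta 22.
Alpha has quota 49.293 (lower 49, upper 50) but receives 48 — outside the quota interval.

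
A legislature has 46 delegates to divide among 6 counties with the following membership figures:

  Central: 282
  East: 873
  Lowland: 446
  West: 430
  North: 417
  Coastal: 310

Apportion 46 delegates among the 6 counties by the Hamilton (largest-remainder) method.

Standard divisor: 2758 ÷ 46 ≈ 59.957.
Standard quotas: Central 4.703, East 14.561, Lowland 7.439, West 7.172, North 6.955, Coastal 5.170.
Lower quotas: Central 4, East 14, Lowland 7, West 7, North 6, Coastal 5 (sum 43, leaving 3 seats).
Remainders in descending order: North 0.955, Central 0.703, East 0.561, Lowland 0.439, West 0.172, Coastal 0.170.
Largest remainders: North, Central, East receive the extra seats.

Central: 5, East: 15, Lowland: 7, West: 7, North: 7, Coastal: 5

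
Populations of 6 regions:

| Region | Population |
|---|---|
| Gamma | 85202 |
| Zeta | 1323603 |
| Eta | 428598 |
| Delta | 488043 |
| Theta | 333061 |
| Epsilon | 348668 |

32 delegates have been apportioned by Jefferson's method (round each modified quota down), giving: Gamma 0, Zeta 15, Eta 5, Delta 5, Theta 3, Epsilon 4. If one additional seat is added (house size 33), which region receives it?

Priority for the next seat is population ÷ (current seats + 1).
Priorities: Gamma 85202.000, Zeta 82725.188, Eta 71433.000, Delta 81340.500, Theta 83265.250, Epsilon 69733.600.
Highest priority: Gamma.

Gamma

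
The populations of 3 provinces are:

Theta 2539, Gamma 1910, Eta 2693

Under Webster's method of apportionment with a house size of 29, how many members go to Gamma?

Standard divisor 7142/29 ≈ 246.276; standard quotas: Theta 10.310, Gamma 7.756, Eta 10.935.
Rounding to the nearest integer gives Theta 10, Gamma 8, Eta 11 — total 29, matching the house size, so no adjustment is needed.
Gamma receives 8.

8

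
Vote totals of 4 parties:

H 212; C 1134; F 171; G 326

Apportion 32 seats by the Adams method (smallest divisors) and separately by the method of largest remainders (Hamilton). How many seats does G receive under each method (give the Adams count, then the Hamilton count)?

6 and 5

Adams: H 4, C 19, F 3, G 6.
Hamilton: H 4, C 20, F 3, G 5.
G gets 6 under Adams and 5 under Hamilton.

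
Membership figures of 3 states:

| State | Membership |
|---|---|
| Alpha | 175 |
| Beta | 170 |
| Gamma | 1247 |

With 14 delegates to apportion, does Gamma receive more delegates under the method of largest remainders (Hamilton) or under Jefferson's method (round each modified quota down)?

Hamilton: Alpha 2, Beta 1, Gamma 11.
Jefferson: Alpha 1, Beta 1, Gamma 12.
Gamma gets 11 under Hamilton and 12 under Jefferson.

Jefferson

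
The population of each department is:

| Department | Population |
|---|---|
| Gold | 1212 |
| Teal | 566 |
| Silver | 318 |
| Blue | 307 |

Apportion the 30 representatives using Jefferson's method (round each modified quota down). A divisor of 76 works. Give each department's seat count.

With modified divisor 76: modified quotas Gold 15.947, Teal 7.447, Silver 4.184, Blue 4.039.
Rounding down: Gold 15, Teal 7, Silver 4, Blue 4 (total 30).

Gold: 15; Teal: 7; Silver: 4; Blue: 4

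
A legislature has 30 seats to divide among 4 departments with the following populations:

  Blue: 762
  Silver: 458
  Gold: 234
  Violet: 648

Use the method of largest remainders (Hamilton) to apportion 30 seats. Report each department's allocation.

Blue: 11, Silver: 7, Gold: 3, Violet: 9

Total 2102; standard divisor 2102/30 ≈ 70.067.
Standard quotas: Blue 10.875, Silver 6.537, Gold 3.340, Violet 9.248.
Lower quotas: Blue 10, Silver 6, Gold 3, Violet 9 (sum 28, leaving 2 seats).
Remainders in descending order: Blue 0.875, Silver 0.537, Gold 0.340, Violet 0.248.
The surplus seats go to Blue, Silver.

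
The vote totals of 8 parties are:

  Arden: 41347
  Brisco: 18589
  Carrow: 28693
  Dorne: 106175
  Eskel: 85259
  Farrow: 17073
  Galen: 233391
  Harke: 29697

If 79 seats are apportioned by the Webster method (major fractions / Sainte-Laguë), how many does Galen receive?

33

Standard divisor 560224/79 ≈ 7091.443; standard quotas: Arden 5.831, Brisco 2.621, Carrow 4.046, Dorne 14.972, Eskel 12.023, Farrow 2.408, Galen 32.912, Harke 4.188.
Rounding to the nearest integer gives Arden 6, Brisco 3, Carrow 4, Dorne 15, Eskel 12, Farrow 2, Galen 33, Harke 4 — total 79, matching the house size, so no adjustment is needed.
Galen receives 33.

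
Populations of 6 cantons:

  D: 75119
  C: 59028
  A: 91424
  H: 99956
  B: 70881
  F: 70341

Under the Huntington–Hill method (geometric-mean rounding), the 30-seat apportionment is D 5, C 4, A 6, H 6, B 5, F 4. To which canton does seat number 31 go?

F

Priority for the next seat is population ÷ (√(s·(s+1))).
Priorities: D 13714.790, C 13199.062, A 14107.029, H 15423.546, B 12941.041, F 15728.726.
Highest priority: F.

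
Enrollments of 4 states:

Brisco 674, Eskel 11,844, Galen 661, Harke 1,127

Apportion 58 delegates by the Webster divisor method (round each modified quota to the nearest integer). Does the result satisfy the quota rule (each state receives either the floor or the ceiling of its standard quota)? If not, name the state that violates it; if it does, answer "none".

Eskel

Standard quotas: Brisco 2.733, Eskel 48.018, Galen 2.680, Harke 4.569.
Webster allocation: Brisco 3, Eskel 47, Galen 3, Harke 5.
Eskel has quota 48.018 (lower 48, upper 49) but receives 47 — outside the quota interval.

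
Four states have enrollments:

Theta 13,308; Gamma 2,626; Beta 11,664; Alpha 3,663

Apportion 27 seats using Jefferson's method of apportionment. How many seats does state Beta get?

10

Standard divisor 31261/27 ≈ 1157.815; standard quotas: Theta 11.494, Gamma 2.268, Beta 10.074, Alpha 3.164.
Rounding down gives 11, 2, 10, 3 = 26 seats, so the divisor must be adjusted.
With modified divisor 1100: modified quotas Theta 12.098, Gamma 2.387, Beta 10.604, Alpha 3.330.
Rounding down: Theta 12, Gamma 2, Beta 10, Alpha 3 (total 27).
Beta receives 10.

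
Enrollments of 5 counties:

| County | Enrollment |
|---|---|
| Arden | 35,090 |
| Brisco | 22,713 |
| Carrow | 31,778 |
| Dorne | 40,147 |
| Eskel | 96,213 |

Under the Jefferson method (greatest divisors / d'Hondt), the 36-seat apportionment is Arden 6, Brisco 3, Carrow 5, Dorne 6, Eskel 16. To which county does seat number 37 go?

Dorne

Priority for the next seat is population ÷ (current seats + 1).
Priorities: Arden 5012.857, Brisco 5678.250, Carrow 5296.333, Dorne 5735.286, Eskel 5659.588.
Highest priority: Dorne.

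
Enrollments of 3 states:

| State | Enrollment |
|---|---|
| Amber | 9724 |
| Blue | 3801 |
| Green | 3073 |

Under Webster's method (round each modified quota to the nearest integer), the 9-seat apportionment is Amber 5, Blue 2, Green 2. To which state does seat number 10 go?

Amber

Priority for the next seat is population ÷ (current seats + 0.5).
Priorities: Amber 1768.000, Blue 1520.400, Green 1229.200.
Highest priority: Amber.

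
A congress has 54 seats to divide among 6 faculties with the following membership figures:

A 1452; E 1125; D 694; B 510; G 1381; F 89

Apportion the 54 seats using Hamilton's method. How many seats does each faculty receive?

A=15; E=12; D=7; B=5; G=14; F=1

Total 5251; standard divisor 5251/54 ≈ 97.241.
Standard quotas: A 14.932, E 11.569, D 7.137, B 5.245, G 14.202, F 0.915.
Lower quotas: A 14, E 11, D 7, B 5, G 14, F 0 (sum 51, leaving 3 seats).
Remainders in descending order: A 0.932, F 0.915, E 0.569, B 0.245, G 0.202, D 0.137.
Largest remainders: A, F, E receive the extra seats.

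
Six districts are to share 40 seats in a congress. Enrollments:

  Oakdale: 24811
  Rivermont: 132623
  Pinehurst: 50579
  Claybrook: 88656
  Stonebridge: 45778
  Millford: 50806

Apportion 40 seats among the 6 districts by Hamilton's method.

Total 393253; standard divisor 393253/40 ≈ 9831.325.
Standard quotas: Oakdale 2.5237, Rivermont 13.4898, Pinehurst 5.1447, Claybrook 9.0177, Stonebridge 4.6563, Millford 5.1678.
Lower quotas: Oakdale 2, Rivermont 13, Pinehurst 5, Claybrook 9, Stonebridge 4, Millford 5 (sum 38, leaving 2 seats).
Remainders in descending order: Stonebridge 0.6563, Oakdale 0.5237, Rivermont 0.4898, Millford 0.1678, Pinehurst 0.1447, Claybrook 0.0177.
The surplus seats go to Stonebridge, Oakdale.

Oakdale 3, Rivermont 13, Pinehurst 5, Claybrook 9, Stonebridge 5, Millford 5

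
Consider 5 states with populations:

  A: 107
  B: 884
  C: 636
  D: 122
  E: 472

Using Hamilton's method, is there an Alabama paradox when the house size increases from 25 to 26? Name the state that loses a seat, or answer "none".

At 25 seats: A 1, B 10, C 7, D 2, E 5.
At 26 seats: A 1, B 10, C 8, D 1, E 6.
D drops from 2 to 1.

D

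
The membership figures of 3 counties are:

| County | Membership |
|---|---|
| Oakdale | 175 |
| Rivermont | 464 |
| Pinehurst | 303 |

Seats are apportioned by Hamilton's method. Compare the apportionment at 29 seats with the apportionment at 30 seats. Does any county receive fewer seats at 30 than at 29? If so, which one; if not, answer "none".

Oakdale

At 29 seats: Oakdale 6, Rivermont 14, Pinehurst 9.
At 30 seats: Oakdale 5, Rivermont 15, Pinehurst 10.
Oakdale drops from 6 to 5.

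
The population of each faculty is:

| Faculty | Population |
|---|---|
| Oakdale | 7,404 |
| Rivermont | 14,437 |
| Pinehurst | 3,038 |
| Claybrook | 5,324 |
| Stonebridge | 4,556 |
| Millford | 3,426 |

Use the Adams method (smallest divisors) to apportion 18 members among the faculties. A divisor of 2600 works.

With modified divisor 2600: modified quotas Oakdale 2.848, Rivermont 5.553, Pinehurst 1.168, Claybrook 2.048, Stonebridge 1.752, Millford 1.318.
Rounding up: Oakdale 3, Rivermont 6, Pinehurst 2, Claybrook 3, Stonebridge 2, Millford 2 (total 18).

Oakdale: 3; Rivermont: 6; Pinehurst: 2; Claybrook: 3; Stonebridge: 2; Millford: 2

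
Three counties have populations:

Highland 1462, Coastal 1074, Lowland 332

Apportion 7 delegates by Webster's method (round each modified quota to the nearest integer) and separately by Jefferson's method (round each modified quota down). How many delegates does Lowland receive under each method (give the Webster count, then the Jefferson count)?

1 and 0

Webster: Highland 3, Coastal 3, Lowland 1.
Jefferson: Highland 4, Coastal 3, Lowland 0.
Lowland gets 1 under Webster and 0 under Jefferson.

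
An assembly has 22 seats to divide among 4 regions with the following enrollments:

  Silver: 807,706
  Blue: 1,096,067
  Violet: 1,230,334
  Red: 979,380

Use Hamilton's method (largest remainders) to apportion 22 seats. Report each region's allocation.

Total 4113487; standard divisor 4113487/22 ≈ 186976.682.
Standard quotas: Silver 4.3198, Blue 5.8621, Violet 6.5801, Red 5.2380.
Lower quotas: Silver 4, Blue 5, Violet 6, Red 5 (sum 20, leaving 2 seats).
Remainders in descending order: Blue 0.8621, Violet 0.5801, Silver 0.3198, Red 0.2380.
The surplus seats go to Blue, Violet.

Silver: 4; Blue: 6; Violet: 7; Red: 5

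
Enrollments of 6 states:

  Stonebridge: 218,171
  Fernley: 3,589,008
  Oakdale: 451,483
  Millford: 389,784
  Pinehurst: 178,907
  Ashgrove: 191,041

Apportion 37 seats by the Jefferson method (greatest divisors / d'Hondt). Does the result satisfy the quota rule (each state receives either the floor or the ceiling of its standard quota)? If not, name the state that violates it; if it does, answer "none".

Standard quotas: Stonebridge 1.609, Fernley 26.461, Oakdale 3.329, Millford 2.874, Pinehurst 1.319, Ashgrove 1.409.
Jefferson allocation: Stonebridge 1, Fernley 28, Oakdale 3, Millford 3, Pinehurst 1, Ashgrove 1.
Fernley has quota 26.461 (lower 26, upper 27) but receives 28 — outside the quota interval.

Fernley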